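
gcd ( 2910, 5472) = 6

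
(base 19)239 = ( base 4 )30110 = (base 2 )1100010100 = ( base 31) pd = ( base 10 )788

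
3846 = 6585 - 2739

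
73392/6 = 12232 = 12232.00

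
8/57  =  8/57 = 0.14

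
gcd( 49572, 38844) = 36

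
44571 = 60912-16341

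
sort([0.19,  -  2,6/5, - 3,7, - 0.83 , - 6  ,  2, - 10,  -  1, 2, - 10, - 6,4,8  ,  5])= [ - 10, - 10, - 6, - 6, - 3,-2, - 1, - 0.83, 0.19,6/5,2,2 , 4, 5,7,8]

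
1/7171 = 1/7171= 0.00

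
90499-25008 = 65491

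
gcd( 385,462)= 77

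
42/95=42/95 = 0.44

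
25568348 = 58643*436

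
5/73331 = 5/73331 = 0.00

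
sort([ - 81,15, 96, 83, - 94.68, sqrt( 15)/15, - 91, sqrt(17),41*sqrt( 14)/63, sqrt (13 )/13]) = [ - 94.68, - 91, - 81, sqrt(15)/15,  sqrt(13) /13, 41*sqrt(14)/63, sqrt(17),15 , 83, 96]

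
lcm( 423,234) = 10998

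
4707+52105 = 56812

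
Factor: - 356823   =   - 3^2*41^1*967^1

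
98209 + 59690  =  157899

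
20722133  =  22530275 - 1808142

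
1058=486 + 572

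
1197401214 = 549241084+648160130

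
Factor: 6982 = 2^1*3491^1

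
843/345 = 2 + 51/115= 2.44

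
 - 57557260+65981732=8424472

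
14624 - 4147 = 10477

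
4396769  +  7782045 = 12178814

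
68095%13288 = 1655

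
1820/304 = 455/76 = 5.99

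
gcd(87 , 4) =1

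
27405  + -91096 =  - 63691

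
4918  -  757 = 4161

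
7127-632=6495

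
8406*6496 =54605376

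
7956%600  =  156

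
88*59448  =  5231424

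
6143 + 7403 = 13546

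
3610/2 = 1805= 1805.00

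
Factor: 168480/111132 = 2^3*5^1*7^ ( - 3 )*13^1 = 520/343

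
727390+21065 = 748455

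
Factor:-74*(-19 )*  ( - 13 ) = - 2^1*13^1*19^1*37^1 = -  18278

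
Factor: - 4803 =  - 3^1*1601^1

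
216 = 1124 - 908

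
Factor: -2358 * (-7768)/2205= 2^4 * 5^( - 1) * 7^( - 2)*131^1 *971^1 = 2035216/245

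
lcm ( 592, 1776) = 1776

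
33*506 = 16698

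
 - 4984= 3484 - 8468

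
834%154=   64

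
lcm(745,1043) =5215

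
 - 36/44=-1 + 2/11 = - 0.82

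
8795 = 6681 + 2114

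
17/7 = 2 + 3/7 = 2.43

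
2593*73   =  189289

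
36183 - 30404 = 5779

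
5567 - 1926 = 3641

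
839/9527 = 839/9527 =0.09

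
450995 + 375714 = 826709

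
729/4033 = 729/4033 = 0.18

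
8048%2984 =2080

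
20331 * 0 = 0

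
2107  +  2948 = 5055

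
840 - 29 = 811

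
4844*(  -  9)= - 43596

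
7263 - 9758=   -  2495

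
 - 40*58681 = - 2347240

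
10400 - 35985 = -25585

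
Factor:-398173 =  - 439^1*907^1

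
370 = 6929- 6559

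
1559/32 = 1559/32 = 48.72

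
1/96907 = 1/96907 = 0.00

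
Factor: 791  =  7^1*113^1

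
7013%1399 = 18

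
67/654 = 67/654 = 0.10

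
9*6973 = 62757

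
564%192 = 180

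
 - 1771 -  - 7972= 6201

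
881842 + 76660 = 958502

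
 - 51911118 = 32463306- 84374424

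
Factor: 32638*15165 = 494955270 = 2^1*3^2*5^1 * 337^1*16319^1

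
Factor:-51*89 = -4539= -  3^1*17^1*89^1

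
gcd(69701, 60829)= 1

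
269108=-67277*( - 4 ) 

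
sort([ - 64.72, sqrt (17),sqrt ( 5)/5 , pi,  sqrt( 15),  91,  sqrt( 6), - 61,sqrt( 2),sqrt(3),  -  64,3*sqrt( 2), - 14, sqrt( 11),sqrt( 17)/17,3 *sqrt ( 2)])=[-64.72, - 64,-61, - 14,sqrt( 17) /17, sqrt(5) /5,sqrt( 2), sqrt(  3),sqrt ( 6),pi, sqrt(11), sqrt( 15 ),sqrt( 17),  3*sqrt( 2), 3*sqrt( 2),91]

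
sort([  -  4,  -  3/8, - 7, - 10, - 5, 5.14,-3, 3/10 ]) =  [-10, - 7, - 5, - 4, - 3, - 3/8, 3/10, 5.14 ] 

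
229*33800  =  7740200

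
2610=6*435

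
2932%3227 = 2932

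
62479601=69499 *899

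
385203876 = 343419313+41784563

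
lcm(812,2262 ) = 31668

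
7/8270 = 7/8270 = 0.00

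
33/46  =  33/46 = 0.72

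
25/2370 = 5/474 = 0.01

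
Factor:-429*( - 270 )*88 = 10193040 = 2^4*3^4* 5^1*11^2*13^1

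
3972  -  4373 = -401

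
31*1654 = 51274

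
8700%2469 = 1293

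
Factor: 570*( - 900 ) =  - 513000 = - 2^3*3^3*5^3*19^1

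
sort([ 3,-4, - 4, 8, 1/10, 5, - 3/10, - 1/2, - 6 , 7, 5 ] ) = [ - 6, - 4, - 4 ,  -  1/2,  -  3/10,  1/10,3, 5, 5,  7,8 ] 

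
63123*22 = 1388706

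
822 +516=1338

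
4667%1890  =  887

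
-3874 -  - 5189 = 1315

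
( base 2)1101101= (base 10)109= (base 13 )85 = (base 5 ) 414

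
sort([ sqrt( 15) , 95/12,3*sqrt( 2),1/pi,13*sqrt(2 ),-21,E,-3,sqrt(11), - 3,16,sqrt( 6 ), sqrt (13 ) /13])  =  [-21,-3, - 3,sqrt ( 13)/13,1/pi,sqrt( 6) , E,sqrt(11), sqrt (15 ),3*sqrt( 2 ) , 95/12,16,13*sqrt (2) ]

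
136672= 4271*32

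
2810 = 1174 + 1636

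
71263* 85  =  6057355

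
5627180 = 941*5980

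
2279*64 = 145856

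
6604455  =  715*9237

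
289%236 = 53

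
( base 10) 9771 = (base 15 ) 2d66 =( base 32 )9HB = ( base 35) 7y6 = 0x262B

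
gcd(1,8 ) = 1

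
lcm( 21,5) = 105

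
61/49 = 61/49 = 1.24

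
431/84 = 5+ 11/84 = 5.13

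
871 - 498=373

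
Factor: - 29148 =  - 2^2*3^1*7^1 * 347^1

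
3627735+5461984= 9089719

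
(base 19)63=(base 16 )75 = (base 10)117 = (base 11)A7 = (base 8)165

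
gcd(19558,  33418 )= 154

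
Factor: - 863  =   - 863^1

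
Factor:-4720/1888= -5/2  =  - 2^( - 1)*5^1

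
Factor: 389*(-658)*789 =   -  201954018= - 2^1*3^1*7^1*47^1 *263^1 * 389^1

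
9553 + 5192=14745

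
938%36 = 2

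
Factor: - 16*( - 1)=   2^4 = 16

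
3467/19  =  3467/19 = 182.47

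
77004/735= 25668/245 = 104.77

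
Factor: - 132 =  - 2^2 * 3^1*11^1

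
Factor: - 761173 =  - 7^1 * 108739^1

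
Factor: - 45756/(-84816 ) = 41/76=2^( - 2)*  19^(-1 )*41^1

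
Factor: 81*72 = 2^3*3^6 = 5832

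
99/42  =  33/14 = 2.36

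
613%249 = 115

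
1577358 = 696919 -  - 880439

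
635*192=121920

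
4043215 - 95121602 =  - 91078387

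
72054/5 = 72054/5  =  14410.80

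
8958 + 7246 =16204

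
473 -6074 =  - 5601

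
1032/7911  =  344/2637  =  0.13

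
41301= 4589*9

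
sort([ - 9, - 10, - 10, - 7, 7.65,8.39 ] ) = [ - 10, - 10, - 9,-7,7.65, 8.39]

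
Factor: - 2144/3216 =-2^1*3^(  -  1 ) =- 2/3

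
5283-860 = 4423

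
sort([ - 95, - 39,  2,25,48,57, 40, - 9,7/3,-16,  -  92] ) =[ - 95, - 92, - 39, -16, - 9, 2,7/3,25, 40,48,57]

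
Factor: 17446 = 2^1*11^1 * 13^1 * 61^1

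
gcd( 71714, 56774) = 2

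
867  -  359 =508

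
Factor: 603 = 3^2*67^1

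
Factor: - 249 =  - 3^1*83^1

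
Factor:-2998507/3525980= -2^(- 2)*5^( - 1)*383^1*7829^1 * 176299^( -1)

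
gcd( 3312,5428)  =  92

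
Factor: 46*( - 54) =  - 2^2*3^3*23^1 = - 2484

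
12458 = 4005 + 8453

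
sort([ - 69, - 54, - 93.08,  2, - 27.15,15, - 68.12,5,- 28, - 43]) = [  -  93.08,-69, -68.12,-54, - 43, - 28,-27.15 , 2,  5,15]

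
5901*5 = 29505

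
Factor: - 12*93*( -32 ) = 35712 = 2^7*3^2*31^1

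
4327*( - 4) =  - 17308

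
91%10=1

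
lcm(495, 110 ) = 990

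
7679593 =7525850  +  153743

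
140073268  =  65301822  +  74771446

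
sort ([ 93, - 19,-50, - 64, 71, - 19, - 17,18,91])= [ - 64, - 50,  -  19, - 19, - 17,18 , 71,  91,93 ] 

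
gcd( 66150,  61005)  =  735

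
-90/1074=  -15/179=- 0.08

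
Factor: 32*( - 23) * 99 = - 72864 = - 2^5*3^2*11^1  *23^1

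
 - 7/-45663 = 7/45663 = 0.00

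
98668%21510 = 12628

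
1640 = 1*1640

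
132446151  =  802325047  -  669878896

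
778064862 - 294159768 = 483905094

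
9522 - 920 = 8602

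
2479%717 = 328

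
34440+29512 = 63952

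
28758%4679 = 684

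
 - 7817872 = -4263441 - 3554431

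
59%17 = 8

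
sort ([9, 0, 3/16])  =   [0,3/16,  9]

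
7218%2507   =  2204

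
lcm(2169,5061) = 15183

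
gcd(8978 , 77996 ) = 2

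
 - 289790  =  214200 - 503990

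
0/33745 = 0 = 0.00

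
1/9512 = 1/9512  =  0.00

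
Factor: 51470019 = 3^3*1906297^1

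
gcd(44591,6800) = 17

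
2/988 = 1/494 = 0.00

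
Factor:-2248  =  - 2^3 * 281^1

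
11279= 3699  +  7580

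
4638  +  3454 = 8092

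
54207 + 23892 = 78099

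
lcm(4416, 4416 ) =4416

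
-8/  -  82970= 4/41485 = 0.00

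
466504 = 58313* 8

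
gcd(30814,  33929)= 7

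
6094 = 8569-2475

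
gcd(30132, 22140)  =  108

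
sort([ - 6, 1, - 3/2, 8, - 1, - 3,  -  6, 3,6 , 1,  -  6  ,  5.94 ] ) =[ - 6, - 6, - 6, -3 , - 3/2 , - 1, 1,1, 3, 5.94, 6,8] 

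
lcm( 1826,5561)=122342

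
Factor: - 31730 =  - 2^1*5^1*19^1 * 167^1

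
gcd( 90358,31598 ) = 2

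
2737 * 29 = 79373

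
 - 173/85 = -3 + 82/85 = - 2.04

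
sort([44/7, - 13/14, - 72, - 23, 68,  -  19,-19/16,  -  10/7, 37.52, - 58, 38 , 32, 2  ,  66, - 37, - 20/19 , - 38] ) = [ - 72, - 58, - 38, - 37 , - 23, - 19,-10/7, - 19/16, - 20/19,  -  13/14, 2,44/7, 32 , 37.52, 38, 66,68] 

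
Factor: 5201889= 3^1*7^2 *11^1 * 3217^1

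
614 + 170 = 784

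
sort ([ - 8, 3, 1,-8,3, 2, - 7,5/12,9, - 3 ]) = [ - 8, - 8  , - 7, - 3,  5/12,1,2, 3,3, 9] 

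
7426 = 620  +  6806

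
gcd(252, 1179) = 9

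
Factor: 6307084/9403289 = 901012/1343327 =2^2*7^2*4597^1*1343327^(-1 ) 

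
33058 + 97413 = 130471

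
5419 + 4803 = 10222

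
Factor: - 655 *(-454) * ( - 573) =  -170393010 =- 2^1*3^1* 5^1*131^1*191^1*227^1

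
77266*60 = 4635960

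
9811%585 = 451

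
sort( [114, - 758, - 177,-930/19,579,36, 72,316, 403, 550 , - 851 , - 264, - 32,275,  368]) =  [  -  851, - 758, - 264, - 177 , - 930/19, - 32, 36,72, 114 , 275,316, 368,403, 550 , 579]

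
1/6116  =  1/6116 =0.00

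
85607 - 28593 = 57014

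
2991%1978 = 1013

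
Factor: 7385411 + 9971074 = 17356485 = 3^1*5^1 * 1157099^1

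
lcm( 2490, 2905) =17430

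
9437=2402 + 7035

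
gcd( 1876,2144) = 268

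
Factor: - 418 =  - 2^1*11^1* 19^1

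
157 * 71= 11147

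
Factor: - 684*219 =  - 2^2*3^3*19^1*73^1 =- 149796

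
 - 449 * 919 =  - 412631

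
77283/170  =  77283/170 =454.61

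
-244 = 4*(-61)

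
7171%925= 696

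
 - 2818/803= - 2818/803 = - 3.51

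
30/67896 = 5/11316= 0.00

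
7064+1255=8319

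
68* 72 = 4896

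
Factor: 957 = 3^1*11^1* 29^1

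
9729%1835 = 554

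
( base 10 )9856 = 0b10011010000000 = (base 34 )8hu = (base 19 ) 185e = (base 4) 2122000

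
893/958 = 893/958 = 0.93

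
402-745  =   - 343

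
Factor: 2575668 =2^2*3^1*214639^1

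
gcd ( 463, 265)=1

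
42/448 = 3/32 = 0.09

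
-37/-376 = 37/376 =0.10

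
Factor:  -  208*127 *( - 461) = 2^4* 13^1*127^1 * 461^1  =  12177776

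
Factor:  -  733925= - 5^2*31^1 * 947^1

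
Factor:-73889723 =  - 73889723^1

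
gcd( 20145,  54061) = 1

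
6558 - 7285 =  - 727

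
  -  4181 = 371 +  - 4552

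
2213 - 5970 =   -  3757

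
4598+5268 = 9866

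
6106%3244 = 2862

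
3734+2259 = 5993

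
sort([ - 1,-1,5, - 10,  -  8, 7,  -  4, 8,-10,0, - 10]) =[ - 10 ,-10,-10, - 8, - 4, - 1, - 1, 0,5, 7 , 8]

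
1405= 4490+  - 3085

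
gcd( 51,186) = 3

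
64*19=1216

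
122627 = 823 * 149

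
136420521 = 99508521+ 36912000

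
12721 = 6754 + 5967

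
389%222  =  167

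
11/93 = 11/93  =  0.12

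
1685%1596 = 89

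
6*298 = 1788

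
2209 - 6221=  - 4012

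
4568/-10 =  - 2284/5 = -  456.80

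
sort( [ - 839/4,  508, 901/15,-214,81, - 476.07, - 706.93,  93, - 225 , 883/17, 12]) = [ - 706.93, - 476.07,-225, - 214,- 839/4,12, 883/17, 901/15, 81 , 93, 508 ] 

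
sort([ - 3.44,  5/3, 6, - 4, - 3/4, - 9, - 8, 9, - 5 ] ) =[-9,-8,-5, - 4, - 3.44, - 3/4,5/3,6,  9]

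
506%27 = 20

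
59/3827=59/3827 = 0.02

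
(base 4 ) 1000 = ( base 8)100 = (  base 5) 224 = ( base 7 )121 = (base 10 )64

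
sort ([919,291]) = [ 291,  919] 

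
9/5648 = 9/5648 = 0.00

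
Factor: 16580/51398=2^1* 5^1*31^( - 1) = 10/31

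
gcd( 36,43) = 1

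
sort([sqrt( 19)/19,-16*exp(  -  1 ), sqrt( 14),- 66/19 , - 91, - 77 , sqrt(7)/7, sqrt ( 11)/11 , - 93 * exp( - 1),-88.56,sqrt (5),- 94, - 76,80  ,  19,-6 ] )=[ - 94, - 91, - 88.56, - 77,- 76, - 93*exp ( - 1), - 6, - 16*exp( - 1 ),  -  66/19, sqrt( 19 ) /19,  sqrt(11) /11,sqrt( 7)/7,sqrt(5), sqrt(14 ),19,80]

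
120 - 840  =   - 720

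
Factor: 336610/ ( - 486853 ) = -2^1 * 5^1*41^1 *593^(-1) = - 410/593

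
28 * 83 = 2324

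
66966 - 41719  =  25247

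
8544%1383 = 246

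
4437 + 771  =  5208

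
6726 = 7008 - 282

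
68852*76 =5232752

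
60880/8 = 7610 = 7610.00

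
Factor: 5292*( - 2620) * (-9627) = 133478740080=2^4*  3^4*5^1*7^2 * 131^1*3209^1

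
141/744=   47/248 = 0.19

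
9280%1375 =1030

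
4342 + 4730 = 9072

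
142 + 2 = 144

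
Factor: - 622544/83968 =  - 2^( - 7 )*13^1*73^1 =- 949/128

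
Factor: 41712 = 2^4* 3^1*11^1*79^1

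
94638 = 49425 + 45213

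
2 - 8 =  - 6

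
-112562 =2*( - 56281)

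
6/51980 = 3/25990 = 0.00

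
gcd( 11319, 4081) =77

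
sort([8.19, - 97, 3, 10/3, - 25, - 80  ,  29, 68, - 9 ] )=[-97,  -  80,-25 , - 9, 3, 10/3, 8.19, 29,68 ]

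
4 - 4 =0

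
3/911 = 3/911 = 0.00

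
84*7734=649656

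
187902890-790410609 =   -  602507719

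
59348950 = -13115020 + 72463970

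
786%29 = 3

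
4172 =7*596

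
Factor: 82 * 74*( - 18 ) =  -  2^3*3^2*37^1*41^1 = -  109224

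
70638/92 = 35319/46 = 767.80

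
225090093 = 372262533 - 147172440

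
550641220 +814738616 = 1365379836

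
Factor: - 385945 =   -  5^1*7^1*11027^1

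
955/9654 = 955/9654= 0.10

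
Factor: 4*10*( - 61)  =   - 2^3*5^1 *61^1 = - 2440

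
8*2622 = 20976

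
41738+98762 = 140500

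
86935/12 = 86935/12 = 7244.58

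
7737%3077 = 1583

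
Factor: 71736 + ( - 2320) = 69416 = 2^3*8677^1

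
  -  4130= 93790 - 97920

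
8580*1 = 8580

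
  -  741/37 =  - 741/37 = - 20.03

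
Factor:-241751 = - 151^1*1601^1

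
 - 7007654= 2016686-9024340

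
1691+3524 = 5215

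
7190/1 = 7190 = 7190.00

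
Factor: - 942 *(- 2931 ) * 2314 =6388958628 = 2^2 * 3^2 * 13^1*89^1 * 157^1*977^1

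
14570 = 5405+9165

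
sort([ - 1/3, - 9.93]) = [ - 9.93,-1/3] 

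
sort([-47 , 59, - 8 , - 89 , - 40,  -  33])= [ - 89, - 47, - 40, - 33, - 8,59 ] 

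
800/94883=800/94883 = 0.01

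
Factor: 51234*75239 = 2^1*3^1*8539^1*75239^1 = 3854794926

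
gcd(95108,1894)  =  2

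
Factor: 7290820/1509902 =2^1*5^1*43^( - 1)*97^( - 1 )*181^( - 1)*364541^1 = 3645410/754951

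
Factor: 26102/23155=62/55 = 2^1* 5^( - 1 )*11^(- 1)*31^1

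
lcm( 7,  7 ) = 7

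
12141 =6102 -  - 6039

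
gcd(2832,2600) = 8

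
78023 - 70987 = 7036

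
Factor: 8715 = 3^1*5^1*7^1*83^1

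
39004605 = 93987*415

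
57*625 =35625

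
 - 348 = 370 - 718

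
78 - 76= 2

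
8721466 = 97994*89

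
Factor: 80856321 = 3^1*  7^2 * 13^1*29^1*1459^1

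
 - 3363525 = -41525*81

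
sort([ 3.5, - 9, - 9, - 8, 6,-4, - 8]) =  [ - 9, - 9, - 8, - 8 , - 4,3.5,6 ]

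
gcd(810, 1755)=135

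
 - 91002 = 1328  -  92330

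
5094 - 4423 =671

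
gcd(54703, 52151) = 11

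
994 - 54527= - 53533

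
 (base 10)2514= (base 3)10110010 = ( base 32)2ei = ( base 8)4722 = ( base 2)100111010010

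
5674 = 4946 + 728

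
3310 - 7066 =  - 3756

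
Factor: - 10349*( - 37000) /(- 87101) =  - 2^3*5^3 * 7^(  -  1 ) * 23^( - 1)*37^1*79^1*131^1*541^( - 1) = - 382913000/87101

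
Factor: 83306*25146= 2094812676 = 2^2*3^2 * 11^1 *23^1 * 127^1*1811^1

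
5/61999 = 5/61999 = 0.00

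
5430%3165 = 2265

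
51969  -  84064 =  - 32095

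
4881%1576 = 153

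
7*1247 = 8729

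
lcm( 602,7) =602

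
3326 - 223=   3103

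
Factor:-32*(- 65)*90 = 187200 = 2^6 * 3^2*5^2*13^1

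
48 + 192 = 240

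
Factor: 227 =227^1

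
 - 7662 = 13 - 7675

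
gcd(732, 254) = 2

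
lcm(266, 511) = 19418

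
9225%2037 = 1077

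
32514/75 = 10838/25 = 433.52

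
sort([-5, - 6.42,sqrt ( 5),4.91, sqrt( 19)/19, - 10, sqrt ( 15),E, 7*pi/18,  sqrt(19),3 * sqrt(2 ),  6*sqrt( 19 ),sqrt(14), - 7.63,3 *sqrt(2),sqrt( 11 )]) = [ -10, - 7.63,-6.42, -5,sqrt( 19) /19,7*pi/18, sqrt( 5),E,sqrt( 11 ),sqrt (14),sqrt( 15),3*sqrt( 2 ), 3*sqrt(2 ), sqrt( 19),4.91, 6 * sqrt( 19)]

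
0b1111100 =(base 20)64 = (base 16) 7C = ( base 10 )124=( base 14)8C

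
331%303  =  28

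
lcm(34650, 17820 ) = 623700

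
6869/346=6869/346= 19.85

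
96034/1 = 96034 = 96034.00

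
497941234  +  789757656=1287698890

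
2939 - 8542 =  - 5603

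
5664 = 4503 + 1161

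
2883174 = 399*7226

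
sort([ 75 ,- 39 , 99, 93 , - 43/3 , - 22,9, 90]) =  [ - 39, - 22 ,-43/3, 9,75 , 90,93, 99] 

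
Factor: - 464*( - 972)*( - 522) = - 235426176 = - 2^7*3^7*29^2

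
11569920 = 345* 33536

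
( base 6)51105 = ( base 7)25433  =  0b1101001010001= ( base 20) GGH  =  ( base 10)6737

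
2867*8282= 23744494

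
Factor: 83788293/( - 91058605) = -3^1*5^(  -  1 )*11^(-1) * 107^(-1 )*2069^1*13499^1*15473^(  -  1)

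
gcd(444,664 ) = 4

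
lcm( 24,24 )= 24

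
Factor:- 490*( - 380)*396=2^5*3^2*5^2 * 7^2*11^1*19^1 = 73735200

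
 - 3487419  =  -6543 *533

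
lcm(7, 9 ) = 63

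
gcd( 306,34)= 34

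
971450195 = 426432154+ 545018041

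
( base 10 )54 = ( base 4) 312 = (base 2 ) 110110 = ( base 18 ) 30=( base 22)2A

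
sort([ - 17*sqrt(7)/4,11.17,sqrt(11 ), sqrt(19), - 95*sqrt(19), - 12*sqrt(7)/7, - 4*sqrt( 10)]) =[ - 95*sqrt (19), - 4 * sqrt(10 ), - 17*sqrt( 7) /4, - 12 * sqrt(7)/7, sqrt(11), sqrt(19), 11.17]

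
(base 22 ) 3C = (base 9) 86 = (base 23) 39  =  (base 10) 78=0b1001110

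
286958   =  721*398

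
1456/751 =1  +  705/751  =  1.94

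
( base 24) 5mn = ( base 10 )3431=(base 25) 5C6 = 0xD67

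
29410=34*865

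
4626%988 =674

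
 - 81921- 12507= -94428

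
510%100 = 10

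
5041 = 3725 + 1316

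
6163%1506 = 139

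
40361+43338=83699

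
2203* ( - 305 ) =- 671915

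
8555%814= 415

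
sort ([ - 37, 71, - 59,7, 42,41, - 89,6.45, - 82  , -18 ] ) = [ - 89, - 82 ,-59,-37, - 18, 6.45,7, 41, 42,71] 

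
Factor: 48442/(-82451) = -2^1*41^( - 1 )* 53^1 * 457^1*2011^( - 1)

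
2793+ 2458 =5251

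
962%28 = 10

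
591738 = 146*4053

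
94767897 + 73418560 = 168186457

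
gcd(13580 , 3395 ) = 3395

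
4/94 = 2/47= 0.04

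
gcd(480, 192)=96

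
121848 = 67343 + 54505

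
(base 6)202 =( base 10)74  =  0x4a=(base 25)2O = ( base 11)68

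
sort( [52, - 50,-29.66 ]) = [ - 50, -29.66,52] 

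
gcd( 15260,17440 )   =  2180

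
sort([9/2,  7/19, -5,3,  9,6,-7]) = [-7,-5, 7/19, 3,9/2, 6,9]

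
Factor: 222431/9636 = 2^(  -  2)*3^(-1) * 277^1 = 277/12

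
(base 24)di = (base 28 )BM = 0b101001010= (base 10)330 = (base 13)1c5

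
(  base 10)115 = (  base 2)1110011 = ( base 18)67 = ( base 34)3d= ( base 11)a5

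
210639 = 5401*39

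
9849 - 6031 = 3818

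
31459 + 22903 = 54362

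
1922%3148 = 1922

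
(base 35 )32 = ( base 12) 8b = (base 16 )6B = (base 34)35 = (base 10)107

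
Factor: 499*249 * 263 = 32678013= 3^1  *83^1*263^1*499^1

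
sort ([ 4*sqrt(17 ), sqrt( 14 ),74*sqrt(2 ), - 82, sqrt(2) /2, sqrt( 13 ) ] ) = [-82, sqrt ( 2)/2, sqrt (13 ),sqrt ( 14 ), 4*sqrt( 17)  ,  74*sqrt ( 2 )]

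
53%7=4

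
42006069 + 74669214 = 116675283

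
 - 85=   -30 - 55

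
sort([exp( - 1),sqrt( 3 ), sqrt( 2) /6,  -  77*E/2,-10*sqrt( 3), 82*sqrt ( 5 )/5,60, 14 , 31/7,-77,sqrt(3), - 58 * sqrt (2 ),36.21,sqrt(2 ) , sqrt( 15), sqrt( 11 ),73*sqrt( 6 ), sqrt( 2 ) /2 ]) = [- 77*E/2, - 58 * sqrt(2), - 77, - 10*sqrt( 3 ),sqrt (2)/6,exp( - 1),sqrt (2 )/2,sqrt( 2), sqrt( 3), sqrt(3 ), sqrt ( 11), sqrt(15), 31/7, 14  ,  36.21, 82 * sqrt (5)/5, 60, 73*sqrt( 6) ] 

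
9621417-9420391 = 201026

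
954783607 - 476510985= 478272622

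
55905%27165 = 1575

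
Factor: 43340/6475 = 2^2*5^( - 1)*7^( -1)*11^1*37^( - 1 )*197^1=8668/1295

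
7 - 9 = -2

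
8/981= 8/981 =0.01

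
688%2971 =688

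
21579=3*7193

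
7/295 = 7/295  =  0.02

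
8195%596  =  447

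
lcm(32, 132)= 1056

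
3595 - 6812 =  - 3217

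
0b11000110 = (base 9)240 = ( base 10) 198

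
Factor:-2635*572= - 2^2 *5^1*11^1*13^1 * 17^1*31^1 = -1507220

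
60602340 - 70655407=-10053067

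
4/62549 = 4/62549 =0.00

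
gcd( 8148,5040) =84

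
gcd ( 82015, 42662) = 1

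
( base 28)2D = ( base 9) 76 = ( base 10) 69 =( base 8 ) 105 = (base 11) 63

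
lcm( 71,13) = 923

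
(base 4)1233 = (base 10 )111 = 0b1101111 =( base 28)3R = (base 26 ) 47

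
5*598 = 2990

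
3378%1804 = 1574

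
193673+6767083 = 6960756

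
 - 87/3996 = - 1 + 1303/1332 = -0.02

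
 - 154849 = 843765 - 998614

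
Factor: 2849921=1543^1 * 1847^1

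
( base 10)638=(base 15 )2C8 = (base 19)1eb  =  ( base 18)1h8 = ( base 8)1176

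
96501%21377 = 10993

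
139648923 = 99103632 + 40545291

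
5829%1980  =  1869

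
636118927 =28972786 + 607146141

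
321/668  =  321/668 = 0.48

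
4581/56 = 4581/56 = 81.80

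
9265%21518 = 9265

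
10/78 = 5/39 = 0.13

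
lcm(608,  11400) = 45600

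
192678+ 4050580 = 4243258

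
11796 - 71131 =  - 59335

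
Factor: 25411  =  25411^1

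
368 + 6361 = 6729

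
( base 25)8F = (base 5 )1330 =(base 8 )327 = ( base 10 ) 215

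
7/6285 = 7/6285=0.00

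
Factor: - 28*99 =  - 2772 = - 2^2*3^2 * 7^1*11^1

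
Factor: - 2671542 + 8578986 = 2^2*3^1*41^1 * 12007^1 =5907444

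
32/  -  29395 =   -  1 + 29363/29395 = -0.00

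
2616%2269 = 347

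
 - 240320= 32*(  -  7510) 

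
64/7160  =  8/895 = 0.01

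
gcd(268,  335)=67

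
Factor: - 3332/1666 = - 2^1 = - 2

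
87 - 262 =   -  175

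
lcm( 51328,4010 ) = 256640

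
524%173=5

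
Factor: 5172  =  2^2*3^1*431^1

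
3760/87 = 3760/87 = 43.22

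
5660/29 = 195 + 5/29 = 195.17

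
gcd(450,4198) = 2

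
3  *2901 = 8703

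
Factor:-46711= - 7^1*6673^1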